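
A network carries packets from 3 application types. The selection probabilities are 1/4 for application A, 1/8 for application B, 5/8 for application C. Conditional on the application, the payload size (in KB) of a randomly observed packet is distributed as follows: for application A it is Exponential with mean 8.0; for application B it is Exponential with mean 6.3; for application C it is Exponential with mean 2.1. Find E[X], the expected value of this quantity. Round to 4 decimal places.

4.1000

Component means — A: 8; B: 6.3; C: 2.1.
E[X] = 0.25·8 + 0.125·6.3 + 0.625·2.1 = 4.1.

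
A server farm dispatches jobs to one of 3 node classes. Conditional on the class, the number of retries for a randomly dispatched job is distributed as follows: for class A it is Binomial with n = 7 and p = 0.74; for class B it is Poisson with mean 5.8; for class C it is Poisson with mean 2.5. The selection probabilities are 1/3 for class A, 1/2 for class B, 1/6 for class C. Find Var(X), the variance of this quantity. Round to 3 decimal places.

Per component, A: μ=5.18, E[X²]=28.1792; B: μ=5.8, E[X²]=39.44; C: μ=2.5, E[X²]=8.75.
E[X] = 0.333333·5.18 + 0.5·5.8 + 0.166667·2.5 = 5.04333.
E[X²] = 0.333333·28.1792 + 0.5·39.44 + 0.166667·8.75 = 30.5714.
Var(X) = E[X²] − (E[X])² = 30.5714 − 25.4352 = 5.13619.

5.136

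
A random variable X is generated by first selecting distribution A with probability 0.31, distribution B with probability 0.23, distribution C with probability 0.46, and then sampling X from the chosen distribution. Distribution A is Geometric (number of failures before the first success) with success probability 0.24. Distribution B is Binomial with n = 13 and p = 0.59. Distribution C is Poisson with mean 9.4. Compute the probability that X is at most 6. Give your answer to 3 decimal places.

0.402

Conditional on each component, P(X ≤ 6): A: 0.853548; B: 0.252361; C: 0.172733.
By total probability, P(X ≤ 6) = 0.31·0.853548 + 0.23·0.252361 + 0.46·0.172733 = 0.4021.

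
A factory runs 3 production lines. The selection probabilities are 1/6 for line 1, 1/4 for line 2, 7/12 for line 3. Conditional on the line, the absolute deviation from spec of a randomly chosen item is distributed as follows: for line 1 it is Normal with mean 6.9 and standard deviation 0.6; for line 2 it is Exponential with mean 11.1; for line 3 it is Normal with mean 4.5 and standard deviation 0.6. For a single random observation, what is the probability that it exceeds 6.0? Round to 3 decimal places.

Conditional on each line, P(X > 6.0): 1: 0.933193; 2: 0.582433; 3: 0.00620967.
By total probability, P(X > 6.0) = 0.166667·0.933193 + 0.25·0.582433 + 0.583333·0.00620967 = 0.304763.

0.305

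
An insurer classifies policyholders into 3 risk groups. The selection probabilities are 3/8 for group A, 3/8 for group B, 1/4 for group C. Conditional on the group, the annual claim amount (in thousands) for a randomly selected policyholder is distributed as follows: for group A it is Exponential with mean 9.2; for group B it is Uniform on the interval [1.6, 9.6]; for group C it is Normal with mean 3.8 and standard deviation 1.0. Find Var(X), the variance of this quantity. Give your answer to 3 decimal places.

Per component, A: μ=9.2, E[X²]=169.28; B: μ=5.6, E[X²]=36.6933; C: μ=3.8, E[X²]=15.44.
E[X] = 0.375·9.2 + 0.375·5.6 + 0.25·3.8 = 6.5.
E[X²] = 0.375·169.28 + 0.375·36.6933 + 0.25·15.44 = 81.1.
Var(X) = E[X²] − (E[X])² = 81.1 − 42.25 = 38.85.

38.850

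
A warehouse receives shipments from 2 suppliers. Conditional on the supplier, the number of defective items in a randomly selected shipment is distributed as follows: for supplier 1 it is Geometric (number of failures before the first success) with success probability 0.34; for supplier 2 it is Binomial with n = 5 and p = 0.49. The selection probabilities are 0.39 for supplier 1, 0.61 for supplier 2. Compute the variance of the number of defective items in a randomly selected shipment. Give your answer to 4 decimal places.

3.0504

Per component, 1: μ=1.94118, E[X²]=9.47751; 2: μ=2.45, E[X²]=7.252.
E[X] = 0.39·1.94118 + 0.61·2.45 = 2.25156.
E[X²] = 0.39·9.47751 + 0.61·7.252 = 8.11995.
Var(X) = E[X²] − (E[X])² = 8.11995 − 5.06952 = 3.05043.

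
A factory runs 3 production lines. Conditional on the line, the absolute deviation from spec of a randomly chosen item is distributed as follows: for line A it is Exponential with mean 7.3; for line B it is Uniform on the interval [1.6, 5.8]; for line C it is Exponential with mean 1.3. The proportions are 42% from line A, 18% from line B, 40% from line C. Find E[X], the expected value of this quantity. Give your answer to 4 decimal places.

4.2520

Component means — A: 7.3; B: 3.7; C: 1.3.
E[X] = 0.42·7.3 + 0.18·3.7 + 0.4·1.3 = 4.252.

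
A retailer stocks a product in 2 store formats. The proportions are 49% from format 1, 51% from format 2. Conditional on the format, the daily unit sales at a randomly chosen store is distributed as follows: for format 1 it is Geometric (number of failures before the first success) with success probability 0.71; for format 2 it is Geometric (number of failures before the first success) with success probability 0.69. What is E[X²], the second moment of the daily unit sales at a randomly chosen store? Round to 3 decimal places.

0.799

For each component E[X²] = Var + (mean)², giving 1: 0.742115; 2: 0.852972.
Overall E[X²] = 0.49·0.742115 + 0.51·0.852972 = 0.798652.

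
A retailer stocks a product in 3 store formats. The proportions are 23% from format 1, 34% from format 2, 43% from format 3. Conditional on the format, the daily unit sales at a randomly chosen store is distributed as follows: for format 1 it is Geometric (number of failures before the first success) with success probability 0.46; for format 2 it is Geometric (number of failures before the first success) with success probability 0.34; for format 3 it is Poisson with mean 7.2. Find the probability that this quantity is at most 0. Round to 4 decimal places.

Conditional on each format, P(X ≤ 0): 1: 0.46; 2: 0.34; 3: 0.000746586.
By total probability, P(X ≤ 0) = 0.23·0.46 + 0.34·0.34 + 0.43·0.000746586 = 0.221721.

0.2217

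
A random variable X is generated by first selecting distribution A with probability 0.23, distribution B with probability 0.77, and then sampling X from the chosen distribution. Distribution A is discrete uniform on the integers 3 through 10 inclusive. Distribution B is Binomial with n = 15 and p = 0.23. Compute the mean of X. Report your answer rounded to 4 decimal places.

4.1515

Component means — A: 6.5; B: 3.45.
E[X] = 0.23·6.5 + 0.77·3.45 = 4.1515.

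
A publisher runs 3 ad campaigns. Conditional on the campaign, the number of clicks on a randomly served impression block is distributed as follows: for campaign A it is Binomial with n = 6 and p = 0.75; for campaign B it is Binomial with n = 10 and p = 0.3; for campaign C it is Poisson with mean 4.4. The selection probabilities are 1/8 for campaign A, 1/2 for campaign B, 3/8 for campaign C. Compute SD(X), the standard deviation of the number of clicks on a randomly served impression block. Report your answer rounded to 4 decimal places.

Per component, A: μ=4.5, E[X²]=21.375; B: μ=3, E[X²]=11.1; C: μ=4.4, E[X²]=23.76.
E[X] = 0.125·4.5 + 0.5·3 + 0.375·4.4 = 3.7125.
E[X²] = 0.125·21.375 + 0.5·11.1 + 0.375·23.76 = 17.1319.
Var(X) = E[X²] − (E[X])² = 17.1319 − 13.7827 = 3.34922.
SD(X) = √3.34922 = 1.83009.

1.8301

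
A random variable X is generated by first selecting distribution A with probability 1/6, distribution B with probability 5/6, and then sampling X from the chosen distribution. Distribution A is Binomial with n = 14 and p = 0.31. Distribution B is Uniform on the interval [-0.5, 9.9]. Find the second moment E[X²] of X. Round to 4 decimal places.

For each component E[X²] = Var + (mean)², giving A: 21.8302; B: 31.1033.
Overall E[X²] = 0.166667·21.8302 + 0.833333·31.1033 = 29.5578.

29.5578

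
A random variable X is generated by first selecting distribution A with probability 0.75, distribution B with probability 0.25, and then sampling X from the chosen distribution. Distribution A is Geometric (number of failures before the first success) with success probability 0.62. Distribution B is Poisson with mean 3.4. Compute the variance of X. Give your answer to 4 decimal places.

Per component, A: μ=0.612903, E[X²]=1.3642; B: μ=3.4, E[X²]=14.96.
E[X] = 0.75·0.612903 + 0.25·3.4 = 1.30968.
E[X²] = 0.75·1.3642 + 0.25·14.96 = 4.76315.
Var(X) = E[X²] − (E[X])² = 4.76315 − 1.71525 = 3.0479.

3.0479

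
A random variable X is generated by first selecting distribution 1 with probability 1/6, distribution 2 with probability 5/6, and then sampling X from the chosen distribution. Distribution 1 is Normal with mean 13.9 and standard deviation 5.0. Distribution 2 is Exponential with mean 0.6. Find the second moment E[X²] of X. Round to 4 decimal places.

For each component E[X²] = Var + (mean)², giving 1: 218.21; 2: 0.72.
Overall E[X²] = 0.166667·218.21 + 0.833333·0.72 = 36.9683.

36.9683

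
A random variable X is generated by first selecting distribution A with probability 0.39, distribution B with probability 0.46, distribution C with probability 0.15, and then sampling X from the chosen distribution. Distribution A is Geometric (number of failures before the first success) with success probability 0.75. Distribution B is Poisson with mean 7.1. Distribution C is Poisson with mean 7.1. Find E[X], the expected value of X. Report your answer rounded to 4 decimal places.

4.4610

Component means — A: 0.333333; B: 7.1; C: 7.1.
E[X] = 0.39·0.333333 + 0.46·7.1 + 0.15·7.1 = 4.461.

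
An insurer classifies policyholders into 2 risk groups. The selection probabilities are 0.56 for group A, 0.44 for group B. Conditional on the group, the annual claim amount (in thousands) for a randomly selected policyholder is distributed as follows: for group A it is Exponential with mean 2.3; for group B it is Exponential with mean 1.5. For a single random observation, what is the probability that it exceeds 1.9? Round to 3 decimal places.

0.369

Conditional on each group, P(X > 1.9): A: 0.437759; B: 0.281769.
By total probability, P(X > 1.9) = 0.56·0.437759 + 0.44·0.281769 = 0.369123.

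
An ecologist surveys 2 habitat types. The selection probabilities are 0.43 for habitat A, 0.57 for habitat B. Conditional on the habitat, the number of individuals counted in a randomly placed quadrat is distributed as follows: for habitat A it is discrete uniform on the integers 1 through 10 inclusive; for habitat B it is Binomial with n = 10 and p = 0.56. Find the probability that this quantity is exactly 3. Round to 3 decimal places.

Conditional on each habitat, P(X = 3): A: 0.1; B: 0.0672844.
By total probability, P(X = 3) = 0.43·0.1 + 0.57·0.0672844 = 0.0813521.

0.081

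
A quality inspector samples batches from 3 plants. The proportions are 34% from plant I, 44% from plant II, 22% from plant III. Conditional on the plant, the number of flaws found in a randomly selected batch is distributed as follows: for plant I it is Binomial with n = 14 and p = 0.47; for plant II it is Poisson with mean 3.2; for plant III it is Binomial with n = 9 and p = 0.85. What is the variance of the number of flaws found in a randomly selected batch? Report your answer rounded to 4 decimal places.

Per component, I: μ=6.58, E[X²]=46.7838; II: μ=3.2, E[X²]=13.44; III: μ=7.65, E[X²]=59.67.
E[X] = 0.34·6.58 + 0.44·3.2 + 0.22·7.65 = 5.3282.
E[X²] = 0.34·46.7838 + 0.44·13.44 + 0.22·59.67 = 34.9475.
Var(X) = E[X²] − (E[X])² = 34.9475 − 28.3897 = 6.55778.

6.5578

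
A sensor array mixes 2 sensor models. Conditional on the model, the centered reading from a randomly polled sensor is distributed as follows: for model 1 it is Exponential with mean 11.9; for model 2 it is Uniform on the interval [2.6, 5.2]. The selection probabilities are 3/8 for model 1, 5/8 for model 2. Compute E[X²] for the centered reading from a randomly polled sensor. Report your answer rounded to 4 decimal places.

For each component E[X²] = Var + (mean)², giving 1: 283.22; 2: 15.7733.
Overall E[X²] = 0.375·283.22 + 0.625·15.7733 = 116.066.

116.0658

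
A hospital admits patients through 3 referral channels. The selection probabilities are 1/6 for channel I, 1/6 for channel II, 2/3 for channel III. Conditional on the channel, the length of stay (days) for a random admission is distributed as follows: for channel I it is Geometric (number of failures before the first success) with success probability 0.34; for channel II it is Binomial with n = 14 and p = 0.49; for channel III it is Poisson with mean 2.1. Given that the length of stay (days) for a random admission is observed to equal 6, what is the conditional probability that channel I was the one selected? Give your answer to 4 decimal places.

Likelihoods P(X=6 | ·): I: 0.0281023; II: 0.190236; III: 0.014587.
Posterior ∝ prior × likelihood. Numerator for I: 0.166667·0.0281023 = 0.00468372.
Normalizing constant: 0.166667·0.0281023 + 0.166667·0.190236 + 0.666667·0.014587 = 0.0461144.
P(I | observation) = 0.00468372 / 0.0461144 = 0.101567.

0.1016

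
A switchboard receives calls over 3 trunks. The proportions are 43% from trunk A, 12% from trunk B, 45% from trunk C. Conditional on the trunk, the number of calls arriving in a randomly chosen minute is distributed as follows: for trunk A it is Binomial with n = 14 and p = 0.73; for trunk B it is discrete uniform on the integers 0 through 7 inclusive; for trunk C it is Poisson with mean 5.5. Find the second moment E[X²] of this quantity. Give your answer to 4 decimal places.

64.2869

For each component E[X²] = Var + (mean)², giving A: 107.208; B: 17.5; C: 35.75.
Overall E[X²] = 0.43·107.208 + 0.12·17.5 + 0.45·35.75 = 64.2869.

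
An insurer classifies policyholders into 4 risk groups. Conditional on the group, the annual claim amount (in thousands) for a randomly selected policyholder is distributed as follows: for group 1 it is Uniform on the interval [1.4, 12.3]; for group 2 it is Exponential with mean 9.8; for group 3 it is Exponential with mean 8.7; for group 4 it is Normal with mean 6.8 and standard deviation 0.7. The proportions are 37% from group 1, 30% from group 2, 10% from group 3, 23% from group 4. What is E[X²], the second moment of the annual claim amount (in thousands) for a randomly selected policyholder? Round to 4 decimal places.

104.5345

For each component E[X²] = Var + (mean)², giving 1: 56.8233; 2: 192.08; 3: 151.38; 4: 46.73.
Overall E[X²] = 0.37·56.8233 + 0.3·192.08 + 0.1·151.38 + 0.23·46.73 = 104.535.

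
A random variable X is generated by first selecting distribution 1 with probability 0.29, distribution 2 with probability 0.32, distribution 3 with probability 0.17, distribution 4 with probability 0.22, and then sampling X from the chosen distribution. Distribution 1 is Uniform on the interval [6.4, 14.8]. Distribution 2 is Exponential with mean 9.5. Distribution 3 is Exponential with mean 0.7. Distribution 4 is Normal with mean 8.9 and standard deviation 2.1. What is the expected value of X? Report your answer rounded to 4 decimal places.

Component means — 1: 10.6; 2: 9.5; 3: 0.7; 4: 8.9.
E[X] = 0.29·10.6 + 0.32·9.5 + 0.17·0.7 + 0.22·8.9 = 8.191.

8.1910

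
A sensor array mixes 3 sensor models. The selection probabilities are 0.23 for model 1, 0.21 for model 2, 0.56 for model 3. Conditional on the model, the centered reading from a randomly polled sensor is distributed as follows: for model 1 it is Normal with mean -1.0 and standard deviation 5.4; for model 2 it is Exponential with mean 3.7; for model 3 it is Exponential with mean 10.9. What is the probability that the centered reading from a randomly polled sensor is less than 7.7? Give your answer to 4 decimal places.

Conditional on each model, P(X < 7.7): 1: 0.946422; 2: 0.875205; 3: 0.506594.
By total probability, P(X < 7.7) = 0.23·0.946422 + 0.21·0.875205 + 0.56·0.506594 = 0.685163.

0.6852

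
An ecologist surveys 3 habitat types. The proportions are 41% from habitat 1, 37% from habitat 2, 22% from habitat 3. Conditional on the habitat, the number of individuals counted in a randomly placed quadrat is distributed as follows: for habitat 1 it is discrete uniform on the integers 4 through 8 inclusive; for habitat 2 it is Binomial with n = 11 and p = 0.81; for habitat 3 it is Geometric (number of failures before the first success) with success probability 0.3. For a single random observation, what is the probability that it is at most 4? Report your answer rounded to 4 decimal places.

0.2656

Conditional on each habitat, P(X ≤ 4): 1: 0.2; 2: 0.00143091; 3: 0.83193.
By total probability, P(X ≤ 4) = 0.41·0.2 + 0.37·0.00143091 + 0.22·0.83193 = 0.265554.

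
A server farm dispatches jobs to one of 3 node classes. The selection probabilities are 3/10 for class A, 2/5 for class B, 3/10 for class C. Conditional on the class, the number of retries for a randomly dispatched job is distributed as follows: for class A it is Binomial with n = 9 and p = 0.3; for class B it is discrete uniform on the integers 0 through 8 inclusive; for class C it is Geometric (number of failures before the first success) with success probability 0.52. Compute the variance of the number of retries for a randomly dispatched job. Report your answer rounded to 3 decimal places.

5.389

Per component, A: μ=2.7, E[X²]=9.18; B: μ=4, E[X²]=22.6667; C: μ=0.923077, E[X²]=2.62722.
E[X] = 0.3·2.7 + 0.4·4 + 0.3·0.923077 = 2.68692.
E[X²] = 0.3·9.18 + 0.4·22.6667 + 0.3·2.62722 = 12.6088.
Var(X) = E[X²] − (E[X])² = 12.6088 − 7.21956 = 5.38928.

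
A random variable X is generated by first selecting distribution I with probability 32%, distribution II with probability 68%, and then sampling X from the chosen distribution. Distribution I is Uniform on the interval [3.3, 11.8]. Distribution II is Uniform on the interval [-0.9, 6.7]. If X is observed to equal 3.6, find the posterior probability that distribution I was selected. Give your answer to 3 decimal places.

Likelihoods f(3.6 | ·): I: 0.117647; II: 0.131579.
Posterior ∝ prior × likelihood. Numerator for I: 0.32·0.117647 = 0.0376471.
Normalizing constant: 0.32·0.117647 + 0.68·0.131579 = 0.127121.
P(I | observation) = 0.0376471 / 0.127121 = 0.296152.

0.296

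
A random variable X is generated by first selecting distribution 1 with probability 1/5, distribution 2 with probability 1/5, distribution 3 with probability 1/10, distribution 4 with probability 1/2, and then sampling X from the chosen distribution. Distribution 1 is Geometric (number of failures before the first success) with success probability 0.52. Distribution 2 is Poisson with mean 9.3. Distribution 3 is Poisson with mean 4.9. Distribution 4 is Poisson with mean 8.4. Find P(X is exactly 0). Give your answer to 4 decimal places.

Conditional on each component, P(X = 0): 1: 0.52; 2: 9.14242e-05; 3: 0.00744658; 4: 0.000224867.
By total probability, P(X = 0) = 0.2·0.52 + 0.2·9.14242e-05 + 0.1·0.00744658 + 0.5·0.000224867 = 0.104875.

0.1049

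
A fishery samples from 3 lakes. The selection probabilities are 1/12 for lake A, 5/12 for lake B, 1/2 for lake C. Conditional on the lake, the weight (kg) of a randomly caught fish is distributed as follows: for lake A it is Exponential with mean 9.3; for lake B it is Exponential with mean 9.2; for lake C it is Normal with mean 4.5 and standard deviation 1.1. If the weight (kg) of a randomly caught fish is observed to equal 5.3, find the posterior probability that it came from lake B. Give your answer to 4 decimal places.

Likelihoods f(5.3 | ·): A: 0.0608157; B: 0.0610971; C: 0.278396.
Posterior ∝ prior × likelihood. Numerator for B: 0.416667·0.0610971 = 0.0254571.
Normalizing constant: 0.0833333·0.0608157 + 0.416667·0.0610971 + 0.5·0.278396 = 0.169723.
P(B | observation) = 0.0254571 / 0.169723 = 0.149992.

0.1500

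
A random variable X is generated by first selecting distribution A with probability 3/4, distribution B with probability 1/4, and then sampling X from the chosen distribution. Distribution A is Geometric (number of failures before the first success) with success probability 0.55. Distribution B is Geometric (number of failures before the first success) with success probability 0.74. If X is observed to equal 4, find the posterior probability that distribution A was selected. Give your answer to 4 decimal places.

Likelihoods P(X=4 | ·): A: 0.0225534; B: 0.00338162.
Posterior ∝ prior × likelihood. Numerator for A: 0.75·0.0225534 = 0.0169151.
Normalizing constant: 0.75·0.0225534 + 0.25·0.00338162 = 0.0177605.
P(A | observation) = 0.0169151 / 0.0177605 = 0.9524.

0.9524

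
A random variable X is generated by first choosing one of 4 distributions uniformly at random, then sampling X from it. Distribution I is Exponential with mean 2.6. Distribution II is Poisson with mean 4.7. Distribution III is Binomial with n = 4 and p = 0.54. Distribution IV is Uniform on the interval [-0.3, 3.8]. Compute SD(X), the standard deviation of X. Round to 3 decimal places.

2.180

Per component, I: μ=2.6, E[X²]=13.52; II: μ=4.7, E[X²]=26.79; III: μ=2.16, E[X²]=5.6592; IV: μ=1.75, E[X²]=4.46333.
E[X] = 0.25·2.6 + 0.25·4.7 + 0.25·2.16 + 0.25·1.75 = 2.8025.
E[X²] = 0.25·13.52 + 0.25·26.79 + 0.25·5.6592 + 0.25·4.46333 = 12.6081.
Var(X) = E[X²] − (E[X])² = 12.6081 − 7.85401 = 4.75413.
SD(X) = √4.75413 = 2.1804.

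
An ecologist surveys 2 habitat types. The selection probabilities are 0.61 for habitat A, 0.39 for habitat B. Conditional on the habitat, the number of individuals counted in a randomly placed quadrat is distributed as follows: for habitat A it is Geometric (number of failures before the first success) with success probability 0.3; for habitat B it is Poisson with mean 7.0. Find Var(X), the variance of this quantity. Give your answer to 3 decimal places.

Per component, A: μ=2.33333, E[X²]=13.2222; B: μ=7, E[X²]=56.
E[X] = 0.61·2.33333 + 0.39·7 = 4.15333.
E[X²] = 0.61·13.2222 + 0.39·56 = 29.9056.
Var(X) = E[X²] − (E[X])² = 29.9056 − 17.2502 = 12.6554.

12.655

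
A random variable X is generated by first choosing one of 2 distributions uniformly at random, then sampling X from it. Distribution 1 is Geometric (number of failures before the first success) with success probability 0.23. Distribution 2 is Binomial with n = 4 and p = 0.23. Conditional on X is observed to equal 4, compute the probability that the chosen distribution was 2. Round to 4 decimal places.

Likelihoods P(X=4 | ·): 1: 0.080852; 2: 0.00279841.
Posterior ∝ prior × likelihood. Numerator for 2: 0.5·0.00279841 = 0.00139921.
Normalizing constant: 0.5·0.080852 + 0.5·0.00279841 = 0.0418252.
P(2 | observation) = 0.00139921 / 0.0418252 = 0.0334536.

0.0335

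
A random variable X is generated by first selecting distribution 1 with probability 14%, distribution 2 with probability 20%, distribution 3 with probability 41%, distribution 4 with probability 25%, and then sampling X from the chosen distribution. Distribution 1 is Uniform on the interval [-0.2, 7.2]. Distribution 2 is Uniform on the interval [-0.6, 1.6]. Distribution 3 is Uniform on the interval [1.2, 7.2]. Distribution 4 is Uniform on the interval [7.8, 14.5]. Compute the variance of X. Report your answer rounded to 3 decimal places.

Per component, 1: μ=3.5, E[X²]=16.8133; 2: μ=0.5, E[X²]=0.653333; 3: μ=4.2, E[X²]=20.64; 4: μ=11.15, E[X²]=128.063.
E[X] = 0.14·3.5 + 0.2·0.5 + 0.41·4.2 + 0.25·11.15 = 5.0995.
E[X²] = 0.14·16.8133 + 0.2·0.653333 + 0.41·20.64 + 0.25·128.063 = 42.9628.
Var(X) = E[X²] − (E[X])² = 42.9628 − 26.0049 = 16.9579.

16.958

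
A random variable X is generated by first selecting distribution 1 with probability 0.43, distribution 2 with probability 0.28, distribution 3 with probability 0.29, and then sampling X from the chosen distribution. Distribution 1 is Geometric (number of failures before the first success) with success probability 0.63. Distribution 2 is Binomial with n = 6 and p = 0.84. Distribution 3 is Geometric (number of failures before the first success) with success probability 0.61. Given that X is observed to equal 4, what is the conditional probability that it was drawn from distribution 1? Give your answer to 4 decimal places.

Likelihoods P(X=4 | ·): 1: 0.0118072; 2: 0.191183; 3: 0.014112.
Posterior ∝ prior × likelihood. Numerator for 1: 0.43·0.0118072 = 0.0050771.
Normalizing constant: 0.43·0.0118072 + 0.28·0.191183 + 0.29·0.014112 = 0.0627007.
P(1 | observation) = 0.0050771 / 0.0627007 = 0.0809736.

0.0810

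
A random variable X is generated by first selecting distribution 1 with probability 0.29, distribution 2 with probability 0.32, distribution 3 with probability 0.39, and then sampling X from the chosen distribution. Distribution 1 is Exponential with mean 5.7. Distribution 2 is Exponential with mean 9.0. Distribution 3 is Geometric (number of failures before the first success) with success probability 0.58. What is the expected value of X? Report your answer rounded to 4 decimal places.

4.8154

Component means — 1: 5.7; 2: 9; 3: 0.724138.
E[X] = 0.29·5.7 + 0.32·9 + 0.39·0.724138 = 4.81541.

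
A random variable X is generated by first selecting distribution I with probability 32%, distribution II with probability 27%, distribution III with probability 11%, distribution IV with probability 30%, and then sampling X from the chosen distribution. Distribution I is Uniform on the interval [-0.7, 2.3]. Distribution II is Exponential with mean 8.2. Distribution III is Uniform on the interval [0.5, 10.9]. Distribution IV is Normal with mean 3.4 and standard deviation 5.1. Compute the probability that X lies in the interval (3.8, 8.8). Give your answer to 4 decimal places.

Conditional on each component, P(3.8 < X < 8.8): I: 0; II: 0.287209; III: 0.480769; IV: 0.323902.
By total probability, P(3.8 < X < 8.8) = 0.32·0 + 0.27·0.287209 + 0.11·0.480769 + 0.3·0.323902 = 0.227602.

0.2276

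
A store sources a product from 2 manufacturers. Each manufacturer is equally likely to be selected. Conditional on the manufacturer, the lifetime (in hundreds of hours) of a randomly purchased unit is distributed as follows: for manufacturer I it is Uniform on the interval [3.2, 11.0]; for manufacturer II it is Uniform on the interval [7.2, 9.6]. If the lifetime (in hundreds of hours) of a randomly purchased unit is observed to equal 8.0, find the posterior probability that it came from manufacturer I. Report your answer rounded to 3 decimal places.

Likelihoods f(8.0 | ·): I: 0.128205; II: 0.416667.
Posterior ∝ prior × likelihood. Numerator for I: 0.5·0.128205 = 0.0641026.
Normalizing constant: 0.5·0.128205 + 0.5·0.416667 = 0.272436.
P(I | observation) = 0.0641026 / 0.272436 = 0.235294.

0.235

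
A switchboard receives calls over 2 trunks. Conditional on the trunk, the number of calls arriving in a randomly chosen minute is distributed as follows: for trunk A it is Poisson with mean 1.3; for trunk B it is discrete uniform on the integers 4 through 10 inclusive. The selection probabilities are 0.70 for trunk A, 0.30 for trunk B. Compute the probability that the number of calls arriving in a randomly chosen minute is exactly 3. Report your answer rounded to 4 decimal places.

0.0699

Conditional on each trunk, P(X = 3): A: 0.0997921; B: 0.
By total probability, P(X = 3) = 0.7·0.0997921 + 0.3·0 = 0.0698544.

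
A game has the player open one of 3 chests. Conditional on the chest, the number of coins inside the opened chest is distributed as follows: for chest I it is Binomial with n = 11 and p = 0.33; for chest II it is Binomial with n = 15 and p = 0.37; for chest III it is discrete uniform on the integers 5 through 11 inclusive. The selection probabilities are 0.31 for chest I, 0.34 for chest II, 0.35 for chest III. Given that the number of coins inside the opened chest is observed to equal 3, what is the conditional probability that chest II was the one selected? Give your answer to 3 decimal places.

0.291

Likelihoods P(X=3 | ·): I: 0.240782; II: 0.0900955; III: 0.
Posterior ∝ prior × likelihood. Numerator for II: 0.34·0.0900955 = 0.0306325.
Normalizing constant: 0.31·0.240782 + 0.34·0.0900955 + 0.35·0 = 0.105275.
P(II | observation) = 0.0306325 / 0.105275 = 0.290976.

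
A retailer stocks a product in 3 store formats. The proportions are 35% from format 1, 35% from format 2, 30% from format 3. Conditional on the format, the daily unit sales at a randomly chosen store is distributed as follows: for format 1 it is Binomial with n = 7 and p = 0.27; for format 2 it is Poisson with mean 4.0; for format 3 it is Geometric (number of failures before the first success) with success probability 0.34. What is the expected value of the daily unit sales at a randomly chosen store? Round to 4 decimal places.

2.6439

Component means — 1: 1.89; 2: 4; 3: 1.94118.
E[X] = 0.35·1.89 + 0.35·4 + 0.3·1.94118 = 2.64385.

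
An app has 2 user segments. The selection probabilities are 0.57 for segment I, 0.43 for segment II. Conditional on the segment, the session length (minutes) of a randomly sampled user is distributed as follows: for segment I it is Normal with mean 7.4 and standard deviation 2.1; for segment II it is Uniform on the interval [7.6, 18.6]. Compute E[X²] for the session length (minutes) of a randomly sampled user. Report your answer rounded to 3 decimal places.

For each component E[X²] = Var + (mean)², giving I: 59.17; II: 181.693.
Overall E[X²] = 0.57·59.17 + 0.43·181.693 = 111.855.

111.855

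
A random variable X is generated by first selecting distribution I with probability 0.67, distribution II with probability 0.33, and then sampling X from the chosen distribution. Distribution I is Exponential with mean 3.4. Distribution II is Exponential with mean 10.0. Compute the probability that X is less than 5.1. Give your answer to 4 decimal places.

Conditional on each component, P(X < 5.1): I: 0.77687; II: 0.399504.
By total probability, P(X < 5.1) = 0.67·0.77687 + 0.33·0.399504 = 0.652339.

0.6523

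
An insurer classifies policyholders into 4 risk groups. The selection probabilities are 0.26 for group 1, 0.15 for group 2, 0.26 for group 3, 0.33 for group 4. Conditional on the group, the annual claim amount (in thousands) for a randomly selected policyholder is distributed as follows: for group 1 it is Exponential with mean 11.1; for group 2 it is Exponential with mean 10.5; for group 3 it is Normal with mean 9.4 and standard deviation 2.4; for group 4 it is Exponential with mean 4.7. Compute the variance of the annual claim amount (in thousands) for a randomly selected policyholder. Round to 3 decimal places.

Per component, 1: μ=11.1, E[X²]=246.42; 2: μ=10.5, E[X²]=220.5; 3: μ=9.4, E[X²]=94.12; 4: μ=4.7, E[X²]=44.18.
E[X] = 0.26·11.1 + 0.15·10.5 + 0.26·9.4 + 0.33·4.7 = 8.456.
E[X²] = 0.26·246.42 + 0.15·220.5 + 0.26·94.12 + 0.33·44.18 = 136.195.
Var(X) = E[X²] − (E[X])² = 136.195 − 71.5039 = 64.6909.

64.691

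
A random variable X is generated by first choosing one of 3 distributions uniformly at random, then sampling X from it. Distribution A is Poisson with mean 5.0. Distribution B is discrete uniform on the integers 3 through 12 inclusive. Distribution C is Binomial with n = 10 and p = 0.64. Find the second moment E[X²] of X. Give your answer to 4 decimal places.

45.9213

For each component E[X²] = Var + (mean)², giving A: 30; B: 64.5; C: 43.264.
Overall E[X²] = 0.333333·30 + 0.333333·64.5 + 0.333333·43.264 = 45.9213.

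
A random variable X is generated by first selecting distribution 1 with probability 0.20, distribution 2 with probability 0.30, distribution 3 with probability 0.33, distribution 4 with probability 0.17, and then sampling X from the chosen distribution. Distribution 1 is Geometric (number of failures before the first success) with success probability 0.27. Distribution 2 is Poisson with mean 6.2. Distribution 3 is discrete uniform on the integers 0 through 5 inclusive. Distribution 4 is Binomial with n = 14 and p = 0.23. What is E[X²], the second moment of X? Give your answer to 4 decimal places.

For each component E[X²] = Var + (mean)², giving 1: 17.3237; 2: 44.64; 3: 9.16667; 4: 12.8478.
Overall E[X²] = 0.2·17.3237 + 0.3·44.64 + 0.33·9.16667 + 0.17·12.8478 = 22.0659.

22.0659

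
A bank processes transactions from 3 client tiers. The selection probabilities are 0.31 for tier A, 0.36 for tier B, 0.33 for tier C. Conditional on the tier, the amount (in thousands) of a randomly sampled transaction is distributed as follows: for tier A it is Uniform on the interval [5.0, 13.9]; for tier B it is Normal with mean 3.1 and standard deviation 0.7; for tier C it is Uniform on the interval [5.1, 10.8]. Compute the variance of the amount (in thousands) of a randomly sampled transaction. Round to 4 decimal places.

Per component, A: μ=9.45, E[X²]=95.9033; B: μ=3.1, E[X²]=10.1; C: μ=7.95, E[X²]=65.91.
E[X] = 0.31·9.45 + 0.36·3.1 + 0.33·7.95 = 6.669.
E[X²] = 0.31·95.9033 + 0.36·10.1 + 0.33·65.91 = 55.1163.
Var(X) = E[X²] − (E[X])² = 55.1163 − 44.4756 = 10.6408.

10.6408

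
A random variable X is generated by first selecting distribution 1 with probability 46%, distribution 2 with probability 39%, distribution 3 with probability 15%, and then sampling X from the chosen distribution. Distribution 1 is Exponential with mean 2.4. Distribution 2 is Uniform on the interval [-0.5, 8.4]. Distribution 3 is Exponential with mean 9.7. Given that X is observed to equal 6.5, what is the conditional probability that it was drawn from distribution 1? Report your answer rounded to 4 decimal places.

Likelihoods f(6.5 | ·): 1: 0.0277699; 2: 0.11236; 3: 0.052748.
Posterior ∝ prior × likelihood. Numerator for 1: 0.46·0.0277699 = 0.0127742.
Normalizing constant: 0.46·0.0277699 + 0.39·0.11236 + 0.15·0.052748 = 0.0645066.
P(1 | observation) = 0.0127742 / 0.0645066 = 0.198029.

0.1980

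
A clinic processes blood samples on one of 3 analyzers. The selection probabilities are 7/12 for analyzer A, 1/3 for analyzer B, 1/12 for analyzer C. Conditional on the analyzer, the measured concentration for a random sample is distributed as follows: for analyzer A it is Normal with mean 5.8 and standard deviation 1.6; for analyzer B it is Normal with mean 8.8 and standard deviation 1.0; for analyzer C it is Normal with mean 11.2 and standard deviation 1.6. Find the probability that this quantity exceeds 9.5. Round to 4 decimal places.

0.1580

Conditional on each analyzer, P(X > 9.5): A: 0.0103751; B: 0.241964; C: 0.855996.
By total probability, P(X > 9.5) = 0.583333·0.0103751 + 0.333333·0.241964 + 0.0833333·0.855996 = 0.15804.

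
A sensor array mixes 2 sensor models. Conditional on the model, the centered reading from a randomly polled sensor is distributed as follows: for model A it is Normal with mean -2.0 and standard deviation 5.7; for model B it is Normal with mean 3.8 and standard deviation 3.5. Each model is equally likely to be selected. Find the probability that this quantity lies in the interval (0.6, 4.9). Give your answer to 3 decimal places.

0.327

Conditional on each model, P(0.6 < X < 4.9): A: 0.211106; B: 0.443065.
By total probability, P(0.6 < X < 4.9) = 0.5·0.211106 + 0.5·0.443065 = 0.327085.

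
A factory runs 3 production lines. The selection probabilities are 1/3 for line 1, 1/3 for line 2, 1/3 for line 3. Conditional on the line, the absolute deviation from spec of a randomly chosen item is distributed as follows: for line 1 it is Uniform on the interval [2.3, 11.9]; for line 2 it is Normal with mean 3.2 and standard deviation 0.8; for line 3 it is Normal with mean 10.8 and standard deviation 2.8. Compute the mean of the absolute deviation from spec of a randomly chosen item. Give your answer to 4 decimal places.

Component means — 1: 7.1; 2: 3.2; 3: 10.8.
E[X] = 0.333333·7.1 + 0.333333·3.2 + 0.333333·10.8 = 7.03333.

7.0333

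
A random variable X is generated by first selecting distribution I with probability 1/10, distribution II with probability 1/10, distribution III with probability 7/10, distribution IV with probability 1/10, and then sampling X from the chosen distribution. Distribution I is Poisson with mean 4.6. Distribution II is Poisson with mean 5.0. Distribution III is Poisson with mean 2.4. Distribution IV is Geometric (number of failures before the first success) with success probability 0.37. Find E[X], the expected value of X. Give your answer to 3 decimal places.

2.810

Component means — I: 4.6; II: 5; III: 2.4; IV: 1.7027.
E[X] = 0.1·4.6 + 0.1·5 + 0.7·2.4 + 0.1·1.7027 = 2.81027.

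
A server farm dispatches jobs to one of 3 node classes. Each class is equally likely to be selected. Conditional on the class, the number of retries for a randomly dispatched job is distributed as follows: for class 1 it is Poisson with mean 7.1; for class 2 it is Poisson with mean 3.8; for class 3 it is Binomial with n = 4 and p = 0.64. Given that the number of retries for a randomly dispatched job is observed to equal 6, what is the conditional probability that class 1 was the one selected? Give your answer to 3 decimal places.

Likelihoods P(X=6 | ·): 1: 0.1468; 2: 0.0935513; 3: 0.
Posterior ∝ prior × likelihood. Numerator for 1: 0.333333·0.1468 = 0.0489334.
Normalizing constant: 0.333333·0.1468 + 0.333333·0.0935513 + 0.333333·0 = 0.0801172.
P(1 | observation) = 0.0489334 / 0.0801172 = 0.610773.

0.611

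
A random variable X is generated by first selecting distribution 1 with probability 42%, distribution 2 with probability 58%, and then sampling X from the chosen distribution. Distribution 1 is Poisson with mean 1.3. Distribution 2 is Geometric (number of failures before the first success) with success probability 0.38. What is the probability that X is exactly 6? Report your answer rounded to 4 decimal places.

Conditional on each component, P(X = 6): 1: 0.00182703; 2: 0.0215841.
By total probability, P(X = 6) = 0.42·0.00182703 + 0.58·0.0215841 = 0.0132861.

0.0133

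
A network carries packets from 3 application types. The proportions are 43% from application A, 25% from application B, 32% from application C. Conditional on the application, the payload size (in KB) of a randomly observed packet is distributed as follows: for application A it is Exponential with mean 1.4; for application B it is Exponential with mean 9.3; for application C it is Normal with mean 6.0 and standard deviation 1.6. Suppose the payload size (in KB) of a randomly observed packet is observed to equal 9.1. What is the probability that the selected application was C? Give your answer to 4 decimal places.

Likelihoods f(9.1 | ·): A: 0.00107389; B: 0.0404168; C: 0.0381628.
Posterior ∝ prior × likelihood. Numerator for C: 0.32·0.0381628 = 0.0122121.
Normalizing constant: 0.43·0.00107389 + 0.25·0.0404168 + 0.32·0.0381628 = 0.0227781.
P(C | observation) = 0.0122121 / 0.0227781 = 0.536134.

0.5361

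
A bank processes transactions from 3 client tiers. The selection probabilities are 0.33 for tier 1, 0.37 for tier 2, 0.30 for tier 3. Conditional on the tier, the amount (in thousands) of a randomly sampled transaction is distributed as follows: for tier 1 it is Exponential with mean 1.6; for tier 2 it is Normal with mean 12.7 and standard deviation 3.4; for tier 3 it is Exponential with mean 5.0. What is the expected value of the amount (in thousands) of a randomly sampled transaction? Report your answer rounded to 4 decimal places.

6.7270

Component means — 1: 1.6; 2: 12.7; 3: 5.
E[X] = 0.33·1.6 + 0.37·12.7 + 0.3·5 = 6.727.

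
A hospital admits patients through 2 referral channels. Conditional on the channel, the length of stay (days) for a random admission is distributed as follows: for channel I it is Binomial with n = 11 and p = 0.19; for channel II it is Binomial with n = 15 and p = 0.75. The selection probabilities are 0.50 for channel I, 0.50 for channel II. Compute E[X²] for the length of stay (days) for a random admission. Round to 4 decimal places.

For each component E[X²] = Var + (mean)², giving I: 6.061; II: 129.375.
Overall E[X²] = 0.5·6.061 + 0.5·129.375 = 67.718.

67.7180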